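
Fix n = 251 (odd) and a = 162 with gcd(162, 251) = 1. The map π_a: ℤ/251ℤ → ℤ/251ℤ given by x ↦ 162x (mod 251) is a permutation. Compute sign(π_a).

-1

Orbit of 58 under x↦162x: [58, 109, 88, 200, 21, 139, 179]… (length divides ord_251(162)).
Decompose π into cycles: lengths [250, 1] (2 cycles, including the fixed point 0).
251 − 2 = 249 transpositions; sign(π) = (−1)^249 = -1.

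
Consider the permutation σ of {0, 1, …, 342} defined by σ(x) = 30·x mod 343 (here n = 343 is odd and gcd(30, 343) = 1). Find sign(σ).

+1

Start at x=18: 18 → 197 → 79 → 312 → 99 → 226 → 263 → … (one orbit).
31 cycles of lengths [21, 21, 21, 21, 21, 21, 21, 21, 21, 21, 21, 21, 21, 21, 3, 3, 3, 3, 3, 3, 3, 3, 3, 3, 3, 3, 3, 3, 3, 3, 1].
n − c = 343 − 31 = 312; sign = (−1)^312 = +1.
(30|343)_J = +1 (Zolotarev's lemma cross-check).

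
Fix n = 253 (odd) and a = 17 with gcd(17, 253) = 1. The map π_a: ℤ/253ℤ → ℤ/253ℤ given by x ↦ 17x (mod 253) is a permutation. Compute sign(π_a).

+1

Trace 217: π^k(217) = [217, 147, 222, 232, 149, 3, 51] for k=0..6.
The orbit structure of x ↦ 17x mod 253: 5 orbits of sizes [110, 110, 22, 10, 1].
With 5 cycles on 253 points, sign = (−1)^{253−5} = +1.
Check: (17/253) = +1 by Zolotarev.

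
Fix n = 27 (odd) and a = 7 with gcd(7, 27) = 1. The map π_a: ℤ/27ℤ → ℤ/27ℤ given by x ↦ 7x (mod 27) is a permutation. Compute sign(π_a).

+1

Orbit of 10 under x↦7x: [10, 16, 4, 1, 7, 22, 19]… (length divides ord_27(7)).
Cycle type of π: 9×2 + 3×2 + 1×3; total 7 cycles.
Σ(ℓ_i−1) = 27−7 = 20; sign = (−1)^20 = +1.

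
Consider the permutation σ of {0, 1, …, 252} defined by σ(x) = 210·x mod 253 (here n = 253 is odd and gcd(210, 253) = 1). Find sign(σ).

Start at x=78: 78 → 188 → 12 → 243 → 177 → 232 → 144 → … (one orbit).
33 cycles of lengths [11, 11, 11, 11, 11, 11, 11, 11, 11, 11, 11, 11, 11, 11, 11, 11, 11, 11, 11, 11, 11, 11, 1, 1, 1, 1, 1, 1, 1, 1, 1, 1, 1].
sign(π) = (−1)^{n − #cycles} = (−1)^{253−33} = (−1)^220 = +1.

+1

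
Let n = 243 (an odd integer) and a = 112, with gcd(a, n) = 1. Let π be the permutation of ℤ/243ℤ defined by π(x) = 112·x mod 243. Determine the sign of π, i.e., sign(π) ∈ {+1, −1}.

+1

Orbit of 85 under x↦112x: [85, 43, 199, 175, 160, 181, 103]… (length divides ord_243(112)).
Cycle type of π: 81×2 + 27×2 + 9×2 + 3×2 + 1×3; total 11 cycles.
With 11 cycles on 243 points, sign = (−1)^{243−11} = +1.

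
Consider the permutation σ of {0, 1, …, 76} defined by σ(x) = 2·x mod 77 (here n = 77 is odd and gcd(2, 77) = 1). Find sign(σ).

Orbit of 51 under x↦2x: [51, 25, 50, 23, 46, 15, 30]… (length divides ord_77(2)).
The orbit structure of x ↦ 2x mod 77: 6 orbits of sizes [30, 30, 10, 3, 3, 1].
sign(π) = (−1)^{n − #cycles} = (−1)^{77−6} = (−1)^71 = -1.

-1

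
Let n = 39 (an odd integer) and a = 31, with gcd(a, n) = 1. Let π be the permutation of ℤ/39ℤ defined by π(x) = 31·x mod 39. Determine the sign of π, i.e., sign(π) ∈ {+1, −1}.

Trace 1: π^k(1) = [1, 31, 25, 34] for k=0..3.
12 cycles of lengths [4, 4, 4, 4, 4, 4, 4, 4, 4, 1, 1, 1].
Σ(ℓ_i−1) = 39−12 = 27; sign = (−1)^27 = -1.
(31|39)_J = -1 (Zolotarev's lemma cross-check).

-1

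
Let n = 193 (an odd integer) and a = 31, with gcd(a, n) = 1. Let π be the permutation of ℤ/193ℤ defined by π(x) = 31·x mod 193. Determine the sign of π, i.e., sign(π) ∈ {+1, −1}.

Trace 36: π^k(36) = [36, 151, 49, 168, 190, 100, 12] for k=0..6.
Decompose π into cycles: lengths [96, 96, 1] (3 cycles, including the fixed point 0).
sign(π) = (−1)^{n − #cycles} = (−1)^{193−3} = (−1)^190 = +1.
Via Zolotarev, sign(π_{31}) = (31|193) = +1.

+1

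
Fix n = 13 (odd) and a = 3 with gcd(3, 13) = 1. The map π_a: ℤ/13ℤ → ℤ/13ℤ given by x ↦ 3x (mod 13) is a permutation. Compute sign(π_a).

Orbit of 3 under x↦3x: [3, 9, 1]… (length divides ord_13(3)).
5 cycles of lengths [3, 3, 3, 3, 1].
With 5 cycles on 13 points, sign = (−1)^{13−5} = +1.
(3|13)_J = +1 (Zolotarev's lemma cross-check).

+1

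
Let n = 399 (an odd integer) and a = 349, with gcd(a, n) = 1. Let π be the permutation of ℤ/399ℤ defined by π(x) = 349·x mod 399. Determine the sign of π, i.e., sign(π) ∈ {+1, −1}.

-1

Start at x=1: 1 → 349 → 106 → 286 → 64 → 391 → 1 (one orbit).
Cycle lengths of π_349 on ℤ/399ℤ: [6, 6, 6, 6, 6, 6, 6, 6, 6, 6, 6, 6, 6, 6, 6, 6, 6, 6, 6, 6, 6, 6, 6, 6, 6, 6, 6, 6, 6, 6, 6, 6, 6, 6, 6, 6, 6, 6, 6, 6, 6, 6, 6, 6, 6, 6, 6, 6, 6, 6, 6, 6, 6, 6, 3, 3, 3, 3, 3, 3, 3, 3, 3, 3, 3, 3, 3, 3, 3, 3, 3, 3, 2, 2, 2, 2, 2, 2, 2, 2, 2, 1, 1, 1]; 84 cycles in total.
84 cycles on 399: each ℓ→(−1)^(ℓ−1), product (−1)^315 = -1.
The Jacobi symbol (349|399) = -1 (Zolotarev) agrees.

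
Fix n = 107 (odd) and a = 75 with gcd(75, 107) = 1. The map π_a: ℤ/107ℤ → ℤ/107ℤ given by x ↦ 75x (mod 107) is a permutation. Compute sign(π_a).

Orbit of 39 under x↦75x: [39, 36, 25, 56, 27, 99, 42]… (length divides ord_107(75)).
Decompose π into cycles: lengths [53, 53, 1] (3 cycles, including the fixed point 0).
n − c = 107 − 3 = 104; sign = (−1)^104 = +1.
Zolotarev: (75|107) = +1, matching the cycle-count sign.

+1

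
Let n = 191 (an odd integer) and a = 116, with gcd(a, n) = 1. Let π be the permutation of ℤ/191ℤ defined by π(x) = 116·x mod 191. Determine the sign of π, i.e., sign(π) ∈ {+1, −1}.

-1

Trace 14: π^k(14) = [14, 96, 58, 43, 22, 69, 173] for k=0..6.
Cycle lengths of π_116 on ℤ/191ℤ: [190, 1]; 2 cycles in total.
2 cycles on 191: each ℓ→(−1)^(ℓ−1), product (−1)^189 = -1.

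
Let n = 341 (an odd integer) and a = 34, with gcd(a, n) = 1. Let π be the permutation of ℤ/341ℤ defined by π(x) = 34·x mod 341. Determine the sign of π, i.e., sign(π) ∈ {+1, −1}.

-1

Start at x=309: 309 → 276 → 177 → 221 → 12 → 67 → 232 → … (one orbit).
Decompose π into cycles: lengths [30, 30, 30, 30, 30, 30, 30, 30, 30, 30, 30, 1, 1, 1, 1, 1, 1, 1, 1, 1, 1, 1] (22 cycles, including the fixed point 0).
341 − 22 = 319 transpositions; sign(π) = (−1)^319 = -1.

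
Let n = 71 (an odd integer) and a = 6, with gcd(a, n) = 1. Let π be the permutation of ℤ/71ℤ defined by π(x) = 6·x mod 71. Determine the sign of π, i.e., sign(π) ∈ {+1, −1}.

+1

Trace 24: π^k(24) = [24, 2, 12, 1, 6, 36, 3] for k=0..6.
Cycle lengths of π_6 on ℤ/71ℤ: [35, 35, 1]; 3 cycles in total.
71 − 3 = 68 transpositions; sign(π) = (−1)^68 = +1.
Zolotarev: (6|71) = +1, matching the cycle-count sign.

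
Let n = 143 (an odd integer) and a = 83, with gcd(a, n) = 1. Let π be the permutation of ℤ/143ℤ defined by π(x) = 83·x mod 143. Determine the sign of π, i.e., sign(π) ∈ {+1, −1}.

Trace 109: π^k(109) = [109, 38, 8, 92, 57, 12, 138] for k=0..6.
π_83 has 11 disjoint cycles with lengths [20, 20, 20, 20, 20, 20, 10, 4, 4, 4, 1] on {0,…,142}.
11 cycles on 143: each ℓ→(−1)^(ℓ−1), product (−1)^132 = +1.
The Jacobi symbol (83|143) = +1 (Zolotarev) agrees.

+1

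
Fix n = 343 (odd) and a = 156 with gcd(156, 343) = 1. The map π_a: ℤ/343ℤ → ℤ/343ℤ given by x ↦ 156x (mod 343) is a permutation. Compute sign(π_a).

+1

Start at x=53: 53 → 36 → 128 → 74 → 225 → 114 → 291 → … (one orbit).
Cycle type of π: 147×2 + 21×2 + 3×2 + 1; total 7 cycles.
n − c = 343 − 7 = 336; sign = (−1)^336 = +1.
Check: (156/343) = +1 by Zolotarev.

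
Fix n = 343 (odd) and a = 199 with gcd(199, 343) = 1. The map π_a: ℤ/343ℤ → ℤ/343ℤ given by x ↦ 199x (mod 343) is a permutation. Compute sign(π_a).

Orbit of 25 under x↦199x: [25, 173, 127, 234, 261, 146, 242]… (length divides ord_343(199)).
π_199 has 4 disjoint cycles with lengths [294, 42, 6, 1] on {0,…,342}.
4 cycles on 343: each ℓ→(−1)^(ℓ−1), product (−1)^339 = -1.

-1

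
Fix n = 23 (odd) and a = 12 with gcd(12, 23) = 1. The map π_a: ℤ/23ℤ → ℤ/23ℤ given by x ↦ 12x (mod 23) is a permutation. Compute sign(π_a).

Start at x=12: 12 → 6 → 3 → 13 → 18 → 9 → 16 → … (one orbit).
Cycle lengths of π_12 on ℤ/23ℤ: [11, 11, 1]; 3 cycles in total.
n − c = 23 − 3 = 20; sign = (−1)^20 = +1.
(12|23)_J = +1 (Zolotarev's lemma cross-check).

+1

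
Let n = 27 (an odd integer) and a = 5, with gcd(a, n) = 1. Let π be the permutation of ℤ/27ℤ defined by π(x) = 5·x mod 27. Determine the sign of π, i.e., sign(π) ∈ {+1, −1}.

Start at x=11: 11 → 1 → 5 → 25 → 17 → 4 → 20 → … (one orbit).
Cycle type of π: 18 + 6 + 2 + 1; total 4 cycles.
Σ(ℓ_i−1) = 27−4 = 23; sign = (−1)^23 = -1.

-1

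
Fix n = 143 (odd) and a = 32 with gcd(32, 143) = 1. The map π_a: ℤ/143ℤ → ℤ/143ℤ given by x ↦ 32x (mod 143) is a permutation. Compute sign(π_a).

+1

Trace 109: π^k(109) = [109, 56, 76, 1, 32, 23, 21] for k=0..6.
The orbit structure of x ↦ 32x mod 143: 17 orbits of sizes [12, 12, 12, 12, 12, 12, 12, 12, 12, 12, 12, 2, 2, 2, 2, 2, 1].
143 − 17 = 126 transpositions; sign(π) = (−1)^126 = +1.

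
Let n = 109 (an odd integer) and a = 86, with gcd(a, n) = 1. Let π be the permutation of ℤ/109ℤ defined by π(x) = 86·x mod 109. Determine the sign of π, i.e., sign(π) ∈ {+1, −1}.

Orbit of 32 under x↦86x: [32, 27, 33, 4, 17, 45, 55]… (length divides ord_109(86)).
The orbit structure of x ↦ 86x mod 109: 4 orbits of sizes [36, 36, 36, 1].
Σ(ℓ_i−1) = 109−4 = 105; sign = (−1)^105 = -1.
Zolotarev: (86|109) = -1, matching the cycle-count sign.

-1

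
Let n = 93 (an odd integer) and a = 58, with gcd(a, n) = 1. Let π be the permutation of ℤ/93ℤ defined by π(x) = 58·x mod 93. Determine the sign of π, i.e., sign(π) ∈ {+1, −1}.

-1

Orbit of 91 under x↦58x: [91, 70, 61, 4, 46, 64, 85]… (length divides ord_93(58)).
Decompose π into cycles: lengths [10, 10, 10, 10, 10, 10, 10, 10, 10, 1, 1, 1] (12 cycles, including the fixed point 0).
Σ(ℓ_i−1) = 93−12 = 81; sign = (−1)^81 = -1.
The Jacobi symbol (58|93) = -1 (Zolotarev) agrees.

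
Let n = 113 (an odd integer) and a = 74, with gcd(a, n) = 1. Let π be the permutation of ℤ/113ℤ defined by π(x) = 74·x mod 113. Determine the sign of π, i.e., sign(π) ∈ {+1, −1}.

Orbit of 35 under x↦74x: [35, 104, 12, 97, 59, 72, 17]… (length divides ord_113(74)).
Cycle lengths of π_74 on ℤ/113ℤ: [112, 1]; 2 cycles in total.
2 cycles on 113: each ℓ→(−1)^(ℓ−1), product (−1)^111 = -1.
(74|113)_J = -1 (Zolotarev's lemma cross-check).

-1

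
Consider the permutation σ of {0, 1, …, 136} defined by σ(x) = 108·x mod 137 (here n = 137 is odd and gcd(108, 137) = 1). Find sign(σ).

Trace 1: π^k(1) = [1, 108, 19, 134, 87, 80, 9] for k=0..6.
The orbit structure of x ↦ 108x mod 137: 2 orbits of sizes [136, 1].
137 − 2 = 135 transpositions; sign(π) = (−1)^135 = -1.

-1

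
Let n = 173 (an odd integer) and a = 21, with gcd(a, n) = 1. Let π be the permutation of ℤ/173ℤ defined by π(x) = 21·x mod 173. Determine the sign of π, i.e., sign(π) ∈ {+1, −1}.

Trace 122: π^k(122) = [122, 140, 172, 152, 78, 81, 144] for k=0..6.
Cycle type of π: 86×2 + 1; total 3 cycles.
sign(π) = (−1)^{n − #cycles} = (−1)^{173−3} = (−1)^170 = +1.

+1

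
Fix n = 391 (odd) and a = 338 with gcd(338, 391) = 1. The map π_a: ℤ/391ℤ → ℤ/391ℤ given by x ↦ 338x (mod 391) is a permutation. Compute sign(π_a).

Trace 353: π^k(353) = [353, 59, 1, 338, 72, 94, 101] for k=0..6.
The orbit structure of x ↦ 338x mod 391: 9 orbits of sizes [88, 88, 88, 88, 11, 11, 8, 8, 1].
With 9 cycles on 391 points, sign = (−1)^{391−9} = +1.
The Jacobi symbol (338|391) = +1 (Zolotarev) agrees.

+1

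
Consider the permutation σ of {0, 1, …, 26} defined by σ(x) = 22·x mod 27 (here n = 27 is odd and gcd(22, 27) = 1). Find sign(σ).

Start at x=1: 1 → 22 → 25 → 10 → 4 → 7 → 19 → … (one orbit).
The orbit structure of x ↦ 22x mod 27: 7 orbits of sizes [9, 9, 3, 3, 1, 1, 1].
With 7 cycles on 27 points, sign = (−1)^{27−7} = +1.
(22|27)_J = +1 (Zolotarev's lemma cross-check).

+1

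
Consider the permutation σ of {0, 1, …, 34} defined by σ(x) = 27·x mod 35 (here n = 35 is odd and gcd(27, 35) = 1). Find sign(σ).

Orbit of 1 under x↦27x: [1, 27, 29, 13]… (length divides ord_35(27)).
The orbit structure of x ↦ 27x mod 35: 11 orbits of sizes [4, 4, 4, 4, 4, 4, 4, 2, 2, 2, 1].
35 − 11 = 24 transpositions; sign(π) = (−1)^24 = +1.
Via Zolotarev, sign(π_{27}) = (27|35) = +1.

+1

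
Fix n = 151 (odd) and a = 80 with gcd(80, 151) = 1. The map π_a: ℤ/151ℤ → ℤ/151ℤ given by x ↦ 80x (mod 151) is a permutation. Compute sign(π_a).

+1

Trace 1: π^k(1) = [1, 80, 58, 110, 42, 38, 20] for k=0..6.
Cycle type of π: 75×2 + 1; total 3 cycles.
Σ(ℓ_i−1) = 151−3 = 148; sign = (−1)^148 = +1.
Check: (80/151) = +1 by Zolotarev.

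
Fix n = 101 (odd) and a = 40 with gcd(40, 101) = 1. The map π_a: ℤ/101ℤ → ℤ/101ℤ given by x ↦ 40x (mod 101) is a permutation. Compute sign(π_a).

-1

Trace 1: π^k(1) = [1, 40, 85, 67, 54, 39, 45] for k=0..6.
Cycle type of π: 100 + 1; total 2 cycles.
n − c = 101 − 2 = 99; sign = (−1)^99 = -1.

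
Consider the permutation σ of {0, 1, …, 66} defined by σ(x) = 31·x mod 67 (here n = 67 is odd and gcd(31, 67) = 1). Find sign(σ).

-1

Start at x=36: 36 → 44 → 24 → 7 → 16 → 27 → 33 → … (one orbit).
Cycle lengths of π_31 on ℤ/67ℤ: [66, 1]; 2 cycles in total.
sign(π) = (−1)^{n − #cycles} = (−1)^{67−2} = (−1)^65 = -1.
Check: (31/67) = -1 by Zolotarev.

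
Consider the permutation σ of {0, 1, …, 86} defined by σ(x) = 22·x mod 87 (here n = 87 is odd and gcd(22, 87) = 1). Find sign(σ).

Start at x=82: 82 → 64 → 16 → 4 → 1 → 22 → 49 → … (one orbit).
Decompose π into cycles: lengths [14, 14, 14, 14, 14, 14, 1, 1, 1] (9 cycles, including the fixed point 0).
9 cycles on 87: each ℓ→(−1)^(ℓ−1), product (−1)^78 = +1.
Check: (22/87) = +1 by Zolotarev.

+1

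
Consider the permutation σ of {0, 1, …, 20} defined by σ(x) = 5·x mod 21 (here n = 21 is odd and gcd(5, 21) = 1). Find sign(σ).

+1

Start at x=1: 1 → 5 → 4 → 20 → 16 → 17 → 1 (one orbit).
π_5 has 5 disjoint cycles with lengths [6, 6, 6, 2, 1] on {0,…,20}.
n − c = 21 − 5 = 16; sign = (−1)^16 = +1.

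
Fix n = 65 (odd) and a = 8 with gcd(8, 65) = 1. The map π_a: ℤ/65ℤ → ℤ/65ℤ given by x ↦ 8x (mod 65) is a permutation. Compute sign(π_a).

+1

Orbit of 57 under x↦8x: [57, 1, 8, 64]… (length divides ord_65(8)).
The orbit structure of x ↦ 8x mod 65: 17 orbits of sizes [4, 4, 4, 4, 4, 4, 4, 4, 4, 4, 4, 4, 4, 4, 4, 4, 1].
sign(π) = (−1)^{n − #cycles} = (−1)^{65−17} = (−1)^48 = +1.
(8|65)_J = +1 (Zolotarev's lemma cross-check).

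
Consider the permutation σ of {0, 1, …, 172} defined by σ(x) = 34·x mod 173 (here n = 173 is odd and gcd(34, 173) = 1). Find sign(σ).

+1

Orbit of 35 under x↦34x: [35, 152, 151, 117, 172, 139, 55]… (length divides ord_173(34)).
Decompose π into cycles: lengths [86, 86, 1] (3 cycles, including the fixed point 0).
sign(π) = (−1)^{n − #cycles} = (−1)^{173−3} = (−1)^170 = +1.
(34|173)_J = +1 (Zolotarev's lemma cross-check).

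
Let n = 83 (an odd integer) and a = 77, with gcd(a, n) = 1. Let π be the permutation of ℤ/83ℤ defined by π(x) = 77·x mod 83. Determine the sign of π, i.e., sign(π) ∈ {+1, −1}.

+1

Start at x=44: 44 → 68 → 7 → 41 → 3 → 65 → 25 → … (one orbit).
Decompose π into cycles: lengths [41, 41, 1] (3 cycles, including the fixed point 0).
n − c = 83 − 3 = 80; sign = (−1)^80 = +1.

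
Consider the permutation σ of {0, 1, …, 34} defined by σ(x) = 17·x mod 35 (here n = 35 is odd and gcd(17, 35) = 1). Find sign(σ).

+1

Start at x=27: 27 → 4 → 33 → 1 → 17 → 9 → 13 → … (one orbit).
π_17 has 5 disjoint cycles with lengths [12, 12, 6, 4, 1] on {0,…,34}.
sign(π) = (−1)^{n − #cycles} = (−1)^{35−5} = (−1)^30 = +1.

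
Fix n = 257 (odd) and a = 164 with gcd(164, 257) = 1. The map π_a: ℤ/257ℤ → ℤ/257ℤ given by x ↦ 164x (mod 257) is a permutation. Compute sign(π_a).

-1

Trace 92: π^k(92) = [92, 182, 36, 250, 137, 109, 143] for k=0..6.
2 cycles of lengths [256, 1].
2 cycles on 257: each ℓ→(−1)^(ℓ−1), product (−1)^255 = -1.
Check: (164/257) = -1 by Zolotarev.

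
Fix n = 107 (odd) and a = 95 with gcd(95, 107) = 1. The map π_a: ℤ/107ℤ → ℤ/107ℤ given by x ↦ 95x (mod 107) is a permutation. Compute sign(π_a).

-1

Orbit of 89 under x↦95x: [89, 2, 83, 74, 75, 63, 100]… (length divides ord_107(95)).
2 cycles of lengths [106, 1].
Σ(ℓ_i−1) = 107−2 = 105; sign = (−1)^105 = -1.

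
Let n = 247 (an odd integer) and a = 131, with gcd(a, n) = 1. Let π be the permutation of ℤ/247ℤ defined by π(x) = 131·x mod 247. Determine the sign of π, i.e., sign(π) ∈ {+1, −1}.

Start at x=1: 1 → 131 → 118 → 144 → 92 → 196 → 235 → … (one orbit).
Cycle type of π: 9×26 + 1×13; total 39 cycles.
With 39 cycles on 247 points, sign = (−1)^{247−39} = +1.
(131|247)_J = +1 (Zolotarev's lemma cross-check).

+1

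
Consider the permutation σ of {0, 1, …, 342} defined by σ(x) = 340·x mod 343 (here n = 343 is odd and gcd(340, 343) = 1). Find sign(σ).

+1

Trace 170: π^k(170) = [170, 176, 158, 212, 50, 193, 107] for k=0..6.
The orbit structure of x ↦ 340x mod 343: 7 orbits of sizes [147, 147, 21, 21, 3, 3, 1].
With 7 cycles on 343 points, sign = (−1)^{343−7} = +1.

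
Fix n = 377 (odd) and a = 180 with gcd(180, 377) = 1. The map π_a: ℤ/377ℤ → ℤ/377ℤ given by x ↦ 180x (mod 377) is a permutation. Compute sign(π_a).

-1

Trace 199: π^k(199) = [199, 5, 146, 267, 181, 158, 165] for k=0..6.
The orbit structure of x ↦ 180x mod 377: 8 orbits of sizes [84, 84, 84, 84, 14, 14, 12, 1].
Σ(ℓ_i−1) = 377−8 = 369; sign = (−1)^369 = -1.
(180|377)_J = -1 (Zolotarev's lemma cross-check).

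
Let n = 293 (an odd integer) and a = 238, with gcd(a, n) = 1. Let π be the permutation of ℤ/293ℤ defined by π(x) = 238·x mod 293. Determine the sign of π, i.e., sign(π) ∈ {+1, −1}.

Trace 212: π^k(212) = [212, 60, 216, 133, 10, 36, 71] for k=0..6.
The orbit structure of x ↦ 238x mod 293: 3 orbits of sizes [146, 146, 1].
293 − 3 = 290 transpositions; sign(π) = (−1)^290 = +1.

+1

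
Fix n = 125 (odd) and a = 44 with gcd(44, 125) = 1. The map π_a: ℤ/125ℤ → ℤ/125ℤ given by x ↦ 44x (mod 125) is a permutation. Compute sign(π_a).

+1

Start at x=49: 49 → 31 → 114 → 16 → 79 → 101 → 69 → … (one orbit).
The orbit structure of x ↦ 44x mod 125: 7 orbits of sizes [50, 50, 10, 10, 2, 2, 1].
n − c = 125 − 7 = 118; sign = (−1)^118 = +1.
Zolotarev: (44|125) = +1, matching the cycle-count sign.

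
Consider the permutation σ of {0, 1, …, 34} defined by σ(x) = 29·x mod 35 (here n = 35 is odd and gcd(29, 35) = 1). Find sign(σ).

+1

Start at x=29: 29 → 1 → 29 (one orbit).
Decompose π into cycles: lengths [2, 2, 2, 2, 2, 2, 2, 2, 2, 2, 2, 2, 2, 2, 1, 1, 1, 1, 1, 1, 1] (21 cycles, including the fixed point 0).
Σ(ℓ_i−1) = 35−21 = 14; sign = (−1)^14 = +1.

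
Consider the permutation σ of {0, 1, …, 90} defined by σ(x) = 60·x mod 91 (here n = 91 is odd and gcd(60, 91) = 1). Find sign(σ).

Trace 44: π^k(44) = [44, 1, 60, 51, 57, 53, 86] for k=0..6.
Cycle lengths of π_60 on ℤ/91ℤ: [12, 12, 12, 12, 12, 12, 4, 4, 4, 3, 3, 1]; 12 cycles in total.
With 12 cycles on 91 points, sign = (−1)^{91−12} = -1.
Via Zolotarev, sign(π_{60}) = (60|91) = -1.

-1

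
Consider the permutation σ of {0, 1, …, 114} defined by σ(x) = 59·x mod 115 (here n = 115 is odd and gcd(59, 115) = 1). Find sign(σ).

Trace 31: π^k(31) = [31, 104, 41, 4, 6, 9, 71] for k=0..6.
9 cycles of lengths [22, 22, 22, 22, 11, 11, 2, 2, 1].
115 − 9 = 106 transpositions; sign(π) = (−1)^106 = +1.
Via Zolotarev, sign(π_{59}) = (59|115) = +1.

+1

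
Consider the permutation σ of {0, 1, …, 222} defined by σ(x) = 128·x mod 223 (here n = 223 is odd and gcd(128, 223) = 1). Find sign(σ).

Trace 56: π^k(56) = [56, 32, 82, 15, 136, 14, 8] for k=0..6.
The orbit structure of x ↦ 128x mod 223: 7 orbits of sizes [37, 37, 37, 37, 37, 37, 1].
7 cycles on 223: each ℓ→(−1)^(ℓ−1), product (−1)^216 = +1.
Zolotarev: (128|223) = +1, matching the cycle-count sign.

+1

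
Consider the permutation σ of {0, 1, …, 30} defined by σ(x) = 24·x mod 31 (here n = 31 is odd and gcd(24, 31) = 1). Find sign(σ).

-1

Start at x=4: 4 → 3 → 10 → 23 → 25 → 11 → 16 → … (one orbit).
Cycle type of π: 30 + 1; total 2 cycles.
n − c = 31 − 2 = 29; sign = (−1)^29 = -1.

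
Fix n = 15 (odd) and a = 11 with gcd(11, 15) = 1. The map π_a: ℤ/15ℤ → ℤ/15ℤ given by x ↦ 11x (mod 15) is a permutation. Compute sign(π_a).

-1

Orbit of 11 under x↦11x: [11, 1]… (length divides ord_15(11)).
Cycle type of π: 2×5 + 1×5; total 10 cycles.
sign(π) = (−1)^{n − #cycles} = (−1)^{15−10} = (−1)^5 = -1.
Zolotarev: (11|15) = -1, matching the cycle-count sign.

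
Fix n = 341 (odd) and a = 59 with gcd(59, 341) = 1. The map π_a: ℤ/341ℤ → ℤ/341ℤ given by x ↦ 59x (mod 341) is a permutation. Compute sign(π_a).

Orbit of 157 under x↦59x: [157, 56, 235, 225, 317, 289, 1]… (length divides ord_341(59)).
The orbit structure of x ↦ 59x mod 341: 25 orbits of sizes [15, 15, 15, 15, 15, 15, 15, 15, 15, 15, 15, 15, 15, 15, 15, 15, 15, 15, 15, 15, 15, 15, 5, 5, 1].
341 − 25 = 316 transpositions; sign(π) = (−1)^316 = +1.
Via Zolotarev, sign(π_{59}) = (59|341) = +1.

+1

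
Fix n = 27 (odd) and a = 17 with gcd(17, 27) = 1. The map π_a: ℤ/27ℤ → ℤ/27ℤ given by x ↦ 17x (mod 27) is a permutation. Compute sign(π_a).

-1

Orbit of 1 under x↦17x: [1, 17, 19, 26, 10, 8]… (length divides ord_27(17)).
8 cycles of lengths [6, 6, 6, 2, 2, 2, 2, 1].
sign(π) = (−1)^{n − #cycles} = (−1)^{27−8} = (−1)^19 = -1.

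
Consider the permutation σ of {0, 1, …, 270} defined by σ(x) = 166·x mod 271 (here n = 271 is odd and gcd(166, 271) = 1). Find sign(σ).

+1

Start at x=187: 187 → 148 → 178 → 9 → 139 → 39 → 241 → … (one orbit).
The orbit structure of x ↦ 166x mod 271: 7 orbits of sizes [45, 45, 45, 45, 45, 45, 1].
Σ(ℓ_i−1) = 271−7 = 264; sign = (−1)^264 = +1.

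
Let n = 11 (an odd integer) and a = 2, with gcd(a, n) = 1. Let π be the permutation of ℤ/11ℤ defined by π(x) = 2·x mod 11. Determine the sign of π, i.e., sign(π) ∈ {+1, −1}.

-1

Start at x=8: 8 → 5 → 10 → 9 → 7 → 3 → 6 → … (one orbit).
The orbit structure of x ↦ 2x mod 11: 2 orbits of sizes [10, 1].
2 cycles on 11: each ℓ→(−1)^(ℓ−1), product (−1)^9 = -1.
The Jacobi symbol (2|11) = -1 (Zolotarev) agrees.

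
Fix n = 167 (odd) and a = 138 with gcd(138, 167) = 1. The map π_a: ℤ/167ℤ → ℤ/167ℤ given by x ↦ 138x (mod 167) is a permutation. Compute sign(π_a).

Orbit of 120 under x↦138x: [120, 27, 52, 162, 145, 137, 35]… (length divides ord_167(138)).
π_138 has 2 disjoint cycles with lengths [166, 1] on {0,…,166}.
167 − 2 = 165 transpositions; sign(π) = (−1)^165 = -1.

-1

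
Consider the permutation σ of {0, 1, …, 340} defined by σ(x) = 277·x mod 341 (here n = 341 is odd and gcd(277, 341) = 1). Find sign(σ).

+1

Trace 277: π^k(277) = [277, 4, 85, 16, 340, 64, 337] for k=0..6.
Decompose π into cycles: lengths [10, 10, 10, 10, 10, 10, 10, 10, 10, 10, 10, 10, 10, 10, 10, 10, 10, 10, 10, 10, 10, 10, 10, 10, 10, 10, 10, 10, 10, 10, 10, 10, 10, 10, 1] (35 cycles, including the fixed point 0).
sign(π) = (−1)^{n − #cycles} = (−1)^{341−35} = (−1)^306 = +1.
Check: (277/341) = +1 by Zolotarev.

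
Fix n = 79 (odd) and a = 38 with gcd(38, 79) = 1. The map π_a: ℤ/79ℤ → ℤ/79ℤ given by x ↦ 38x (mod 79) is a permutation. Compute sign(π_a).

Start at x=1: 1 → 38 → 22 → 46 → 10 → 64 → 62 → … (one orbit).
The orbit structure of x ↦ 38x mod 79: 7 orbits of sizes [13, 13, 13, 13, 13, 13, 1].
Σ(ℓ_i−1) = 79−7 = 72; sign = (−1)^72 = +1.
The Jacobi symbol (38|79) = +1 (Zolotarev) agrees.

+1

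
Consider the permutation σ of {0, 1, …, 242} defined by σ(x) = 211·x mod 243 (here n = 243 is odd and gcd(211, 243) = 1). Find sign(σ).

+1

Start at x=73: 73 → 94 → 151 → 28 → 76 → 241 → 64 → … (one orbit).
π_211 has 11 disjoint cycles with lengths [81, 81, 27, 27, 9, 9, 3, 3, 1, 1, 1] on {0,…,242}.
11 cycles on 243: each ℓ→(−1)^(ℓ−1), product (−1)^232 = +1.
Via Zolotarev, sign(π_{211}) = (211|243) = +1.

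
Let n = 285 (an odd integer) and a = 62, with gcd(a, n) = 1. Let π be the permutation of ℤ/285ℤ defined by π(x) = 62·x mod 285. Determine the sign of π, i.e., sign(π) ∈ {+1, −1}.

+1

Orbit of 263 under x↦62x: [263, 61, 77, 214, 158, 106, 17]… (length divides ord_285(62)).
Cycle lengths of π_62 on ℤ/285ℤ: [36, 36, 36, 36, 36, 36, 18, 18, 9, 9, 4, 4, 4, 2, 1]; 15 cycles in total.
With 15 cycles on 285 points, sign = (−1)^{285−15} = +1.
Check: (62/285) = +1 by Zolotarev.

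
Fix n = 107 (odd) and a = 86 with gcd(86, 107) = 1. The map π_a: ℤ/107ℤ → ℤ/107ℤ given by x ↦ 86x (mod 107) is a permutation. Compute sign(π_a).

Orbit of 81 under x↦86x: [81, 11, 90, 36, 100, 40, 16]… (length divides ord_107(86)).
3 cycles of lengths [53, 53, 1].
3 cycles on 107: each ℓ→(−1)^(ℓ−1), product (−1)^104 = +1.
Via Zolotarev, sign(π_{86}) = (86|107) = +1.

+1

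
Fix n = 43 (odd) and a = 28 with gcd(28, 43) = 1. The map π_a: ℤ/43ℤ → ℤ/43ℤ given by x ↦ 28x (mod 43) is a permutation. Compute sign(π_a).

Trace 4: π^k(4) = [4, 26, 40, 2, 13, 20, 1] for k=0..6.
Cycle lengths of π_28 on ℤ/43ℤ: [42, 1]; 2 cycles in total.
Σ(ℓ_i−1) = 43−2 = 41; sign = (−1)^41 = -1.

-1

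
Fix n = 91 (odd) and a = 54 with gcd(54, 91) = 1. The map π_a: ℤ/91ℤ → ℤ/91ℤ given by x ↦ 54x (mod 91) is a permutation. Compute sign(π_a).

+1

Orbit of 34 under x↦54x: [34, 16, 45, 64, 89, 74, 83]… (length divides ord_91(54)).
9 cycles of lengths [12, 12, 12, 12, 12, 12, 12, 6, 1].
With 9 cycles on 91 points, sign = (−1)^{91−9} = +1.
Check: (54/91) = +1 by Zolotarev.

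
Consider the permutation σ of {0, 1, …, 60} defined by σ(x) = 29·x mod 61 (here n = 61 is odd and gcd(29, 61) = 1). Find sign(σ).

Trace 13: π^k(13) = [13, 11, 14, 40, 1, 29, 48] for k=0..6.
π_29 has 6 disjoint cycles with lengths [12, 12, 12, 12, 12, 1] on {0,…,60}.
61 − 6 = 55 transpositions; sign(π) = (−1)^55 = -1.
The Jacobi symbol (29|61) = -1 (Zolotarev) agrees.

-1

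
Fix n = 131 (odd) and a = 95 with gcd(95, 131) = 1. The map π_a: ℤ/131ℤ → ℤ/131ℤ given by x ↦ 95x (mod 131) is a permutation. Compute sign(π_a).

Orbit of 47 under x↦95x: [47, 11, 128, 108, 42, 60, 67]… (length divides ord_131(95)).
Cycle type of π: 130 + 1; total 2 cycles.
With 2 cycles on 131 points, sign = (−1)^{131−2} = -1.
Zolotarev: (95|131) = -1, matching the cycle-count sign.

-1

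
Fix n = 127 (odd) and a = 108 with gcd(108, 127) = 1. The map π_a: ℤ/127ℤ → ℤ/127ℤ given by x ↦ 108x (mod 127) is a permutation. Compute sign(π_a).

-1

Orbit of 20 under x↦108x: [20, 1, 108, 107, 126, 19]… (length divides ord_127(108)).
Cycle lengths of π_108 on ℤ/127ℤ: [6, 6, 6, 6, 6, 6, 6, 6, 6, 6, 6, 6, 6, 6, 6, 6, 6, 6, 6, 6, 6, 1]; 22 cycles in total.
sign(π) = (−1)^{n − #cycles} = (−1)^{127−22} = (−1)^105 = -1.
Check: (108/127) = -1 by Zolotarev.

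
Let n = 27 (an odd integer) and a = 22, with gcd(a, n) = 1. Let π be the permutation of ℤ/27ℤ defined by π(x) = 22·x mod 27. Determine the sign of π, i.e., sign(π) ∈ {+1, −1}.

+1

Orbit of 19 under x↦22x: [19, 13, 16, 1, 22, 25, 10]… (length divides ord_27(22)).
The orbit structure of x ↦ 22x mod 27: 7 orbits of sizes [9, 9, 3, 3, 1, 1, 1].
sign(π) = (−1)^{n − #cycles} = (−1)^{27−7} = (−1)^20 = +1.
Via Zolotarev, sign(π_{22}) = (22|27) = +1.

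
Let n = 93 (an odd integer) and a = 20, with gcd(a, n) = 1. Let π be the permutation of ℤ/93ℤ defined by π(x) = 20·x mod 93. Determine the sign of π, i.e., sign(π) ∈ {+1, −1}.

Orbit of 7 under x↦20x: [7, 47, 10, 14, 1, 20, 28]… (length divides ord_93(20)).
6 cycles of lengths [30, 30, 15, 15, 2, 1].
n − c = 93 − 6 = 87; sign = (−1)^87 = -1.

-1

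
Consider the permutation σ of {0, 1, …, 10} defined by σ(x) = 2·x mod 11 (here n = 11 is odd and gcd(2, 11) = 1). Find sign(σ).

Start at x=6: 6 → 1 → 2 → 4 → 8 → 5 → 10 → … (one orbit).
Decompose π into cycles: lengths [10, 1] (2 cycles, including the fixed point 0).
11 − 2 = 9 transpositions; sign(π) = (−1)^9 = -1.
Check: (2/11) = -1 by Zolotarev.

-1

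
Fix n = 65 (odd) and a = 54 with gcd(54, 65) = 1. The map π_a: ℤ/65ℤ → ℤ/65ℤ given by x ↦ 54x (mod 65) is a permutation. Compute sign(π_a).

Start at x=34: 34 → 16 → 19 → 51 → 24 → 61 → 44 → … (one orbit).
Cycle lengths of π_54 on ℤ/65ℤ: [12, 12, 12, 12, 12, 2, 2, 1]; 8 cycles in total.
n − c = 65 − 8 = 57; sign = (−1)^57 = -1.
Check: (54/65) = -1 by Zolotarev.

-1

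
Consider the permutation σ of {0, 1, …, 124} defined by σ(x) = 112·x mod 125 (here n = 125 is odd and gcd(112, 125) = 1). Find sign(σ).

-1

Trace 103: π^k(103) = [103, 36, 32, 84, 33, 71, 77] for k=0..6.
Cycle type of π: 100 + 20 + 4 + 1; total 4 cycles.
Σ(ℓ_i−1) = 125−4 = 121; sign = (−1)^121 = -1.
(112|125)_J = -1 (Zolotarev's lemma cross-check).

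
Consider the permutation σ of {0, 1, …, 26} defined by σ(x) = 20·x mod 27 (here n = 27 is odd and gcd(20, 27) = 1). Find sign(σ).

Orbit of 10 under x↦20x: [10, 11, 4, 26, 7, 5, 19]… (length divides ord_27(20)).
Cycle type of π: 18 + 6 + 2 + 1; total 4 cycles.
n − c = 27 − 4 = 23; sign = (−1)^23 = -1.
Zolotarev: (20|27) = -1, matching the cycle-count sign.

-1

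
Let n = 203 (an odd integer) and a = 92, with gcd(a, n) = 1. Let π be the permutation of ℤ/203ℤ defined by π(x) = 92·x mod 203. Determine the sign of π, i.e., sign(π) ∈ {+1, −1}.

Trace 78: π^k(78) = [78, 71, 36, 64, 1, 92, 141] for k=0..6.
Cycle type of π: 14×14 + 1×7; total 21 cycles.
With 21 cycles on 203 points, sign = (−1)^{203−21} = +1.
Check: (92/203) = +1 by Zolotarev.

+1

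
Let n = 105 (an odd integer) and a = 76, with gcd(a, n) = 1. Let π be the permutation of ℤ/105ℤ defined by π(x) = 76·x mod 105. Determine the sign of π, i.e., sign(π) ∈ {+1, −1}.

Start at x=76: 76 → 1 → 76 (one orbit).
π_76 has 60 disjoint cycles with lengths [2, 2, 2, 2, 2, 2, 2, 2, 2, 2, 2, 2, 2, 2, 2, 2, 2, 2, 2, 2, 2, 2, 2, 2, 2, 2, 2, 2, 2, 2, 2, 2, 2, 2, 2, 2, 2, 2, 2, 2, 2, 2, 2, 2, 2, 1, 1, 1, 1, 1, 1, 1, 1, 1, 1, 1, 1, 1, 1, 1] on {0,…,104}.
n − c = 105 − 60 = 45; sign = (−1)^45 = -1.
The Jacobi symbol (76|105) = -1 (Zolotarev) agrees.

-1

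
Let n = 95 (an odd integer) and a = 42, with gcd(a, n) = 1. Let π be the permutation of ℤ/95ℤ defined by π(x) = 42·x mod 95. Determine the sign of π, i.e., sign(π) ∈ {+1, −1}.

Orbit of 87 under x↦42x: [87, 44, 43, 1, 42, 54, 83]… (length divides ord_95(42)).
6 cycles of lengths [36, 36, 9, 9, 4, 1].
95 − 6 = 89 transpositions; sign(π) = (−1)^89 = -1.

-1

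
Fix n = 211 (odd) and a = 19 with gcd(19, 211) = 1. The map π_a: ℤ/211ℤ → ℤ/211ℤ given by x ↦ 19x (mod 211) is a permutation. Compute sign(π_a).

+1

Trace 137: π^k(137) = [137, 71, 83, 100, 1, 19, 150] for k=0..6.
The orbit structure of x ↦ 19x mod 211: 15 orbits of sizes [15, 15, 15, 15, 15, 15, 15, 15, 15, 15, 15, 15, 15, 15, 1].
With 15 cycles on 211 points, sign = (−1)^{211−15} = +1.
Check: (19/211) = +1 by Zolotarev.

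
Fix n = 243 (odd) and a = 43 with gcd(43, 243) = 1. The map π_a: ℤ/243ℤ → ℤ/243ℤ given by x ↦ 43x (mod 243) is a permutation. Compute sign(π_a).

Trace 178: π^k(178) = [178, 121, 100, 169, 220, 226, 241] for k=0..6.
Cycle lengths of π_43 on ℤ/243ℤ: [81, 81, 27, 27, 9, 9, 3, 3, 1, 1, 1]; 11 cycles in total.
243 − 11 = 232 transpositions; sign(π) = (−1)^232 = +1.
(43|243)_J = +1 (Zolotarev's lemma cross-check).

+1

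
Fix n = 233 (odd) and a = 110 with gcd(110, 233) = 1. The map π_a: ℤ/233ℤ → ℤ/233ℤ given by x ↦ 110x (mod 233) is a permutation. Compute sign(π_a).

+1

Start at x=142: 142 → 9 → 58 → 89 → 4 → 207 → 169 → … (one orbit).
π_110 has 3 disjoint cycles with lengths [116, 116, 1] on {0,…,232}.
233 − 3 = 230 transpositions; sign(π) = (−1)^230 = +1.
Zolotarev: (110|233) = +1, matching the cycle-count sign.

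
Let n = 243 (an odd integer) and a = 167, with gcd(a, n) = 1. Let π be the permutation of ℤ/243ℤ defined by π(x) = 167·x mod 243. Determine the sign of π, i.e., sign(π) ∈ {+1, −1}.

-1

Trace 236: π^k(236) = [236, 46, 149, 97, 161, 157, 218] for k=0..6.
Cycle lengths of π_167 on ℤ/243ℤ: [162, 54, 18, 6, 2, 1]; 6 cycles in total.
With 6 cycles on 243 points, sign = (−1)^{243−6} = -1.
Zolotarev: (167|243) = -1, matching the cycle-count sign.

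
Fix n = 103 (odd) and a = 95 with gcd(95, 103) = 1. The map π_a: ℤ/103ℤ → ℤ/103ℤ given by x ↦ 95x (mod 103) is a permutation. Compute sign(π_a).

Orbit of 61 under x↦95x: [61, 27, 93, 80, 81, 73, 34]… (length divides ord_103(95)).
Cycle type of π: 34×3 + 1; total 4 cycles.
4 cycles on 103: each ℓ→(−1)^(ℓ−1), product (−1)^99 = -1.
Zolotarev: (95|103) = -1, matching the cycle-count sign.

-1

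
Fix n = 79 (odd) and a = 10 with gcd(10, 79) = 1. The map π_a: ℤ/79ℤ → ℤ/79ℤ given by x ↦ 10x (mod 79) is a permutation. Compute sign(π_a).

Start at x=8: 8 → 1 → 10 → 21 → 52 → 46 → 65 → … (one orbit).
Cycle type of π: 13×6 + 1; total 7 cycles.
79 − 7 = 72 transpositions; sign(π) = (−1)^72 = +1.
The Jacobi symbol (10|79) = +1 (Zolotarev) agrees.

+1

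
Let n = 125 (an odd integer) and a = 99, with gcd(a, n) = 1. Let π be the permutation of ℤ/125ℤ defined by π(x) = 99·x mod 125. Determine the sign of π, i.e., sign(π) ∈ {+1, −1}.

Start at x=26: 26 → 74 → 76 → 24 → 1 → 99 → 51 → … (one orbit).
23 cycles of lengths [10, 10, 10, 10, 10, 10, 10, 10, 10, 10, 2, 2, 2, 2, 2, 2, 2, 2, 2, 2, 2, 2, 1].
With 23 cycles on 125 points, sign = (−1)^{125−23} = +1.
Via Zolotarev, sign(π_{99}) = (99|125) = +1.

+1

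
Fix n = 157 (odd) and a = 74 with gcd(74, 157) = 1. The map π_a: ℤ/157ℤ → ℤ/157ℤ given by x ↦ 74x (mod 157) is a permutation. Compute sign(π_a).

Start at x=19: 19 → 150 → 110 → 133 → 108 → 142 → 146 → … (one orbit).
2 cycles of lengths [156, 1].
n − c = 157 − 2 = 155; sign = (−1)^155 = -1.
Via Zolotarev, sign(π_{74}) = (74|157) = -1.

-1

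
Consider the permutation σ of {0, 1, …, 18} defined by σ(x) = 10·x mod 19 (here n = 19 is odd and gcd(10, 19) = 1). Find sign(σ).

-1

Orbit of 13 under x↦10x: [13, 16, 8, 4, 2, 1, 10]… (length divides ord_19(10)).
2 cycles of lengths [18, 1].
19 − 2 = 17 transpositions; sign(π) = (−1)^17 = -1.
Via Zolotarev, sign(π_{10}) = (10|19) = -1.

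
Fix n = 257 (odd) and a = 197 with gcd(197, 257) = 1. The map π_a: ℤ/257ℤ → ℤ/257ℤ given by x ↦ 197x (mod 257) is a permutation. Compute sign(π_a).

+1

Orbit of 8 under x↦197x: [8, 34, 16, 68, 32, 136, 64]… (length divides ord_257(197)).
9 cycles of lengths [32, 32, 32, 32, 32, 32, 32, 32, 1].
Σ(ℓ_i−1) = 257−9 = 248; sign = (−1)^248 = +1.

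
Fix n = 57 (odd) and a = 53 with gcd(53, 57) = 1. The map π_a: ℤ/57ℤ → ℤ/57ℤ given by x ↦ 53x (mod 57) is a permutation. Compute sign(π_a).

Orbit of 55 under x↦53x: [55, 8, 25, 14, 1, 53, 16]… (length divides ord_57(53)).
Cycle lengths of π_53 on ℤ/57ℤ: [18, 18, 18, 2, 1]; 5 cycles in total.
57 − 5 = 52 transpositions; sign(π) = (−1)^52 = +1.

+1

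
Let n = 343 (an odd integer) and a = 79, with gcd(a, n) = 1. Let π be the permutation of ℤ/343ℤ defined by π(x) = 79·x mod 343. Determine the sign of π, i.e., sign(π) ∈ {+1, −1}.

+1

Start at x=275: 275 → 116 → 246 → 226 → 18 → 50 → 177 → … (one orbit).
π_79 has 31 disjoint cycles with lengths [21, 21, 21, 21, 21, 21, 21, 21, 21, 21, 21, 21, 21, 21, 3, 3, 3, 3, 3, 3, 3, 3, 3, 3, 3, 3, 3, 3, 3, 3, 1] on {0,…,342}.
343 − 31 = 312 transpositions; sign(π) = (−1)^312 = +1.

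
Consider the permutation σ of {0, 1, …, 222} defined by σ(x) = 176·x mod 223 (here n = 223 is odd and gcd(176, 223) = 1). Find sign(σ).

-1

Trace 87: π^k(87) = [87, 148, 180, 14, 11, 152, 215] for k=0..6.
2 cycles of lengths [222, 1].
2 cycles on 223: each ℓ→(−1)^(ℓ−1), product (−1)^221 = -1.
The Jacobi symbol (176|223) = -1 (Zolotarev) agrees.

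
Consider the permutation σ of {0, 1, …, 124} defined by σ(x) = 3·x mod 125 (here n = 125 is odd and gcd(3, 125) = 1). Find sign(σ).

Trace 29: π^k(29) = [29, 87, 11, 33, 99, 47, 16] for k=0..6.
The orbit structure of x ↦ 3x mod 125: 4 orbits of sizes [100, 20, 4, 1].
n − c = 125 − 4 = 121; sign = (−1)^121 = -1.

-1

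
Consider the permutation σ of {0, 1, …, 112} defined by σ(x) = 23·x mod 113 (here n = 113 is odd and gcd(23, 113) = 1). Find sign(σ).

-1

Trace 4: π^k(4) = [4, 92, 82, 78, 99, 17, 52] for k=0..6.
Cycle lengths of π_23 on ℤ/113ℤ: [112, 1]; 2 cycles in total.
2 cycles on 113: each ℓ→(−1)^(ℓ−1), product (−1)^111 = -1.
(23|113)_J = -1 (Zolotarev's lemma cross-check).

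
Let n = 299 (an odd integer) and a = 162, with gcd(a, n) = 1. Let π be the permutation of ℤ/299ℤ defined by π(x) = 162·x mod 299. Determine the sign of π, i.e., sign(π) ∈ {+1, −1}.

-1

Start at x=70: 70 → 277 → 24 → 1 → 162 → 231 → 47 → … (one orbit).
Cycle type of π: 12×23 + 1×23; total 46 cycles.
n − c = 299 − 46 = 253; sign = (−1)^253 = -1.
(162|299)_J = -1 (Zolotarev's lemma cross-check).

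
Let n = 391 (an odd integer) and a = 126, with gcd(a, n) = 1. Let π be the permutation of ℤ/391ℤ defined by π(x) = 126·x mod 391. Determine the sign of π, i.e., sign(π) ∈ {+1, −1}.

+1

Start at x=47: 47 → 57 → 144 → 158 → 358 → 143 → 32 → … (one orbit).
5 cycles of lengths [176, 176, 22, 16, 1].
5 cycles on 391: each ℓ→(−1)^(ℓ−1), product (−1)^386 = +1.
Zolotarev: (126|391) = +1, matching the cycle-count sign.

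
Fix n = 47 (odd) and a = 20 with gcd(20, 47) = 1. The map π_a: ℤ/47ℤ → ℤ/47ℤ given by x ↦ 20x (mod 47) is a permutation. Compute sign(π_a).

Start at x=32: 32 → 29 → 16 → 38 → 8 → 19 → 4 → … (one orbit).
The orbit structure of x ↦ 20x mod 47: 2 orbits of sizes [46, 1].
n − c = 47 − 2 = 45; sign = (−1)^45 = -1.
Zolotarev: (20|47) = -1, matching the cycle-count sign.

-1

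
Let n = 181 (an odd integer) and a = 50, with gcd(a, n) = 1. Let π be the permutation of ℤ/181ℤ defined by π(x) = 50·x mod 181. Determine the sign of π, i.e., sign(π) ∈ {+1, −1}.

-1

Start at x=106: 106 → 51 → 16 → 76 → 180 → 131 → 34 → … (one orbit).
The orbit structure of x ↦ 50x mod 181: 2 orbits of sizes [180, 1].
sign(π) = (−1)^{n − #cycles} = (−1)^{181−2} = (−1)^179 = -1.
The Jacobi symbol (50|181) = -1 (Zolotarev) agrees.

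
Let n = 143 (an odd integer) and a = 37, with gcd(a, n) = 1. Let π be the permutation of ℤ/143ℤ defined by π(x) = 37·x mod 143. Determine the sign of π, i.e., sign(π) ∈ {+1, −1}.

-1

Start at x=53: 53 → 102 → 56 → 70 → 16 → 20 → 25 → … (one orbit).
6 cycles of lengths [60, 60, 12, 5, 5, 1].
143 − 6 = 137 transpositions; sign(π) = (−1)^137 = -1.
(37|143)_J = -1 (Zolotarev's lemma cross-check).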